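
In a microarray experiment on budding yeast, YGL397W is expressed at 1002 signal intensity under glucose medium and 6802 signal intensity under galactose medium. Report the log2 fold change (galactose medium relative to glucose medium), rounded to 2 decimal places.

Fold change = 6802 / 1002 = 6.7884
log2(6.7884) = 2.763

2.76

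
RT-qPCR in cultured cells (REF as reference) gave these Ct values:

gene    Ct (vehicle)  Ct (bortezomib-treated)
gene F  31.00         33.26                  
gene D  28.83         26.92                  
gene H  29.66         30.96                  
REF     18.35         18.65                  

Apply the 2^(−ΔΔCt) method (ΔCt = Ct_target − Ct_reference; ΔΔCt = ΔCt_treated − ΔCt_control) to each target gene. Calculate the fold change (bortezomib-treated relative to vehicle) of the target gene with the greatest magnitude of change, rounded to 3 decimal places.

gene F: ΔΔCt = (33.26−18.65) − (31.00−18.35) = 14.61 − 12.65 = 1.96; fold change = 2^-1.96 = 0.257
gene D: ΔΔCt = (26.92−18.65) − (28.83−18.35) = 8.27 − 10.48 = -2.21; fold change = 2^2.21 = 4.627
gene H: ΔΔCt = (30.96−18.65) − (29.66−18.35) = 12.31 − 11.31 = 1.00; fold change = 2^-1.00 = 0.500
gene D has the largest |ΔΔCt| = 2.21.

4.627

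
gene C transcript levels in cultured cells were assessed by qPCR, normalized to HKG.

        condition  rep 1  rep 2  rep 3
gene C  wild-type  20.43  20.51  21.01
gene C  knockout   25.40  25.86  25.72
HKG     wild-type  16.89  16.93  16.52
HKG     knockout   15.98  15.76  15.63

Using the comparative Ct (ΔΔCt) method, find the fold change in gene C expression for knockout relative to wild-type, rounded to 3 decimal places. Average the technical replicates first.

0.016

Mean Ct: gene C wild-type 20.650; gene C knockout 25.660; HKG wild-type 16.780; HKG knockout 15.790
ΔCt(wild-type) = 20.650 − 16.780 = 3.870
ΔCt(knockout) = 25.660 − 15.790 = 9.870
ΔΔCt = 9.870 − 3.870 = 6.000
Fold change = 2^(−6.000) = 0.0156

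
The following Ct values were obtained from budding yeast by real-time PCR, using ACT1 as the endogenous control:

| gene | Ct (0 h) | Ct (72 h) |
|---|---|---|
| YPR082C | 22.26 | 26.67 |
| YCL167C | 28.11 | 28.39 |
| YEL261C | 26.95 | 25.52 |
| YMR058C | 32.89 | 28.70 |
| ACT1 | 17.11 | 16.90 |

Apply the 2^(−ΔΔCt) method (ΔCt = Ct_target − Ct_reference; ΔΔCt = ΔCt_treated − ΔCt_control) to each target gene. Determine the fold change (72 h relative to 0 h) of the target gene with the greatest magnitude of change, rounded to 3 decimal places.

YPR082C: ΔΔCt = (26.67−16.90) − (22.26−17.11) = 9.77 − 5.15 = 4.62; fold change = 2^-4.62 = 0.041
YCL167C: ΔΔCt = (28.39−16.90) − (28.11−17.11) = 11.49 − 11.00 = 0.49; fold change = 2^-0.49 = 0.712
YEL261C: ΔΔCt = (25.52−16.90) − (26.95−17.11) = 8.62 − 9.84 = -1.22; fold change = 2^1.22 = 2.329
YMR058C: ΔΔCt = (28.70−16.90) − (32.89−17.11) = 11.80 − 15.78 = -3.98; fold change = 2^3.98 = 15.780
YPR082C has the largest |ΔΔCt| = 4.62.

0.041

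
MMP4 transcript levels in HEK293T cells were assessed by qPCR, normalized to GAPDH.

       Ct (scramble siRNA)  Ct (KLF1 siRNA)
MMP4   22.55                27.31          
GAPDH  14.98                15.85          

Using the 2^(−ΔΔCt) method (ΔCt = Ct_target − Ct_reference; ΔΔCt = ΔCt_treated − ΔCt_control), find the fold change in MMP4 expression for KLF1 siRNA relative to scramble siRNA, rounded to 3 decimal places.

ΔCt(scramble siRNA) = 22.550 − 14.980 = 7.570
ΔCt(KLF1 siRNA) = 27.310 − 15.850 = 11.460
ΔΔCt = 11.460 − 7.570 = 3.890
Fold change = 2^(−3.890) = 0.0675

0.067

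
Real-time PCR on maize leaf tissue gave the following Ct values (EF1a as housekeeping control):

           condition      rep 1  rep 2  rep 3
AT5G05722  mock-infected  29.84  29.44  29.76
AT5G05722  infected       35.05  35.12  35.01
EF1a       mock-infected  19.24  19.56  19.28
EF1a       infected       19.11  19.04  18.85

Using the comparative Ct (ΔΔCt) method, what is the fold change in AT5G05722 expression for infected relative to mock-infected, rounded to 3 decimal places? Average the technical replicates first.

0.019

Mean Ct: AT5G05722 mock-infected 29.680; AT5G05722 infected 35.060; EF1a mock-infected 19.360; EF1a infected 19.000
ΔCt(mock-infected) = 29.680 − 19.360 = 10.320
ΔCt(infected) = 35.060 − 19.000 = 16.060
ΔΔCt = 16.060 − 10.320 = 5.740
Fold change = 2^(−5.740) = 0.0187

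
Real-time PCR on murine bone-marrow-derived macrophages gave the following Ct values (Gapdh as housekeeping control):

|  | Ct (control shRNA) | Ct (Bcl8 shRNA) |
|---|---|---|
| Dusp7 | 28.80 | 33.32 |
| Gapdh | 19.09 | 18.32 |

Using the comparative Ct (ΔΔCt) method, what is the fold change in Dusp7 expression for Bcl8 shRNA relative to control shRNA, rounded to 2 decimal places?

0.03

ΔCt(control shRNA) = 28.800 − 19.090 = 9.710
ΔCt(Bcl8 shRNA) = 33.320 − 18.320 = 15.000
ΔΔCt = 15.000 − 9.710 = 5.290
Fold change = 2^(−5.290) = 0.026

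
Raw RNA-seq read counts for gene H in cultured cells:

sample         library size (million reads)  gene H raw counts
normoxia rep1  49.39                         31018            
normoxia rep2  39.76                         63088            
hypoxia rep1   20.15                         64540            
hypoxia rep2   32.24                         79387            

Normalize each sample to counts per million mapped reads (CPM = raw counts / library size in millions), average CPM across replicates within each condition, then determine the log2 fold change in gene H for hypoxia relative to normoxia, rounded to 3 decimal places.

1.355

CPM(normoxia rep1) = 31018 / 49.39 = 628.0219
CPM(normoxia rep2) = 63088 / 39.76 = 1586.7203
CPM(hypoxia rep1) = 64540 / 20.15 = 3202.9777
CPM(hypoxia rep2) = 79387 / 32.24 = 2462.3759
mean CPM(normoxia) = 1107.3711; mean CPM(hypoxia) = 2832.6768
Fold change = 2832.6768 / 1107.3711 = 2.55802
log2(2.55802) = 1.3550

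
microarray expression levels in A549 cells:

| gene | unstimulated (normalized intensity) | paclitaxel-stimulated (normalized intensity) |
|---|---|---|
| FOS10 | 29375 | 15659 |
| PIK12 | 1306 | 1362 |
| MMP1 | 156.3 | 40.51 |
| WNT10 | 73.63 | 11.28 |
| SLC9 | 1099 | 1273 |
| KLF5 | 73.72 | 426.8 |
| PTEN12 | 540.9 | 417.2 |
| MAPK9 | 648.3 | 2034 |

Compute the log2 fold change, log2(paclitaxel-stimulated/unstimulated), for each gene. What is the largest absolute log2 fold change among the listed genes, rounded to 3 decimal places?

2.707

log2(15659/29375) = -0.908  (FOS10)
log2(1362/1306) = 0.061  (PIK12)
log2(40.51/156.3) = -1.948  (MMP1)
log2(11.28/73.63) = -2.707  (WNT10)
log2(1273/1099) = 0.212  (SLC9)
log2(426.8/73.72) = 2.533  (KLF5)
log2(417.2/540.9) = -0.375  (PTEN12)
log2(2034/648.3) = 1.650  (MAPK9)
The largest magnitude belongs to WNT10.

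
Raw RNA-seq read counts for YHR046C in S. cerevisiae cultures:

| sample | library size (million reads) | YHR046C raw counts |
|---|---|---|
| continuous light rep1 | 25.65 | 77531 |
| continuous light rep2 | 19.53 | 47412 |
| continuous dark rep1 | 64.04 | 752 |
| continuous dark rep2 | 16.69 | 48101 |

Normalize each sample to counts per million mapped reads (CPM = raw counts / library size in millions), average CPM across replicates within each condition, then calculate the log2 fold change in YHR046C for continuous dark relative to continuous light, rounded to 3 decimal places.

CPM(continuous light rep1) = 77531 / 25.65 = 3022.6511
CPM(continuous light rep2) = 47412 / 19.53 = 2427.6498
CPM(continuous dark rep1) = 752 / 64.04 = 11.7427
CPM(continuous dark rep2) = 48101 / 16.69 = 2882.0252
mean CPM(continuous light) = 2725.1504; mean CPM(continuous dark) = 1446.8839
Fold change = 1446.8839 / 2725.1504 = 0.53094
log2(0.53094) = -0.9134

-0.913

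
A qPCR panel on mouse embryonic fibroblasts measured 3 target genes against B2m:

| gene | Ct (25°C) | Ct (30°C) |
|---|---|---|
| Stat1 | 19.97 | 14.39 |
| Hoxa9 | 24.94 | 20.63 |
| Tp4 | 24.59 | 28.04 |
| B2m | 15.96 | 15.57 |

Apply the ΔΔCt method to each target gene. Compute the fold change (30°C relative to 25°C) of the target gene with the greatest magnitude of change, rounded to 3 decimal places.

36.504

Stat1: ΔΔCt = (14.39−15.57) − (19.97−15.96) = -1.18 − 4.01 = -5.19; fold change = 2^5.19 = 36.504
Hoxa9: ΔΔCt = (20.63−15.57) − (24.94−15.96) = 5.06 − 8.98 = -3.92; fold change = 2^3.92 = 15.137
Tp4: ΔΔCt = (28.04−15.57) − (24.59−15.96) = 12.47 − 8.63 = 3.84; fold change = 2^-3.84 = 0.070
Stat1 has the largest |ΔΔCt| = 5.19.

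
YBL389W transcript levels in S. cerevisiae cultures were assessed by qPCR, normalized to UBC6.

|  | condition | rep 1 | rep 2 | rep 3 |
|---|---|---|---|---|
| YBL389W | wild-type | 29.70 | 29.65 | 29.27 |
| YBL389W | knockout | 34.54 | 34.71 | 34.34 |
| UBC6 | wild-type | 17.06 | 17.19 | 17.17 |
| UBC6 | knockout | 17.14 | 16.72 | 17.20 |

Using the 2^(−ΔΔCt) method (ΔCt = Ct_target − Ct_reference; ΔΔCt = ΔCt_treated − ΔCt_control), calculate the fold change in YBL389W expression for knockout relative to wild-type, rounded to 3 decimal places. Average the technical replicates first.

Mean Ct: YBL389W wild-type 29.540; YBL389W knockout 34.530; UBC6 wild-type 17.140; UBC6 knockout 17.020
ΔCt(wild-type) = 29.540 − 17.140 = 12.400
ΔCt(knockout) = 34.530 − 17.020 = 17.510
ΔΔCt = 17.510 − 12.400 = 5.110
Fold change = 2^(−5.110) = 0.0290

0.029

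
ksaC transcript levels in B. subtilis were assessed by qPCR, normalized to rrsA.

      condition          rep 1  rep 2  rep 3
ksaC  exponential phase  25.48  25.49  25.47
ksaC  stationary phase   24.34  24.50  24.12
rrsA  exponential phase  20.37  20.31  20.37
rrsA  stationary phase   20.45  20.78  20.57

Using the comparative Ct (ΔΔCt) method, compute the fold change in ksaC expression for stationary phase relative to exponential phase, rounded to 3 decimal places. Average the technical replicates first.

Mean Ct: ksaC exponential phase 25.480; ksaC stationary phase 24.320; rrsA exponential phase 20.350; rrsA stationary phase 20.600
ΔCt(exponential phase) = 25.480 − 20.350 = 5.130
ΔCt(stationary phase) = 24.320 − 20.600 = 3.720
ΔΔCt = 3.720 − 5.130 = -1.410
Fold change = 2^(−(-1.410)) = 2^1.410 = 2.6574

2.657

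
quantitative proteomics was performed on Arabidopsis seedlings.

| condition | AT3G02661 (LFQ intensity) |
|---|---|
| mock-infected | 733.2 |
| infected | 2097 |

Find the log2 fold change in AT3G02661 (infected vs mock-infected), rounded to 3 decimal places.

1.516

Fold change = 2097 / 733.2 = 2.8601
log2(2.8601) = 1.5160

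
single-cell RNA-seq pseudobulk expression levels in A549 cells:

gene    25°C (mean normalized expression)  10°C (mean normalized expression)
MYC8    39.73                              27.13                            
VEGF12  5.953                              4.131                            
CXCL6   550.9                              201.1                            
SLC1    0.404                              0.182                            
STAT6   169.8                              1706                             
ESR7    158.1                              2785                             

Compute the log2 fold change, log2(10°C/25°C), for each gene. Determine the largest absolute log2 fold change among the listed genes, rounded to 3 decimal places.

4.139

log2(27.13/39.73) = -0.550  (MYC8)
log2(4.131/5.953) = -0.527  (VEGF12)
log2(201.1/550.9) = -1.454  (CXCL6)
log2(0.182/0.404) = -1.150  (SLC1)
log2(1706/169.8) = 3.329  (STAT6)
log2(2785/158.1) = 4.139  (ESR7)
The largest magnitude belongs to ESR7.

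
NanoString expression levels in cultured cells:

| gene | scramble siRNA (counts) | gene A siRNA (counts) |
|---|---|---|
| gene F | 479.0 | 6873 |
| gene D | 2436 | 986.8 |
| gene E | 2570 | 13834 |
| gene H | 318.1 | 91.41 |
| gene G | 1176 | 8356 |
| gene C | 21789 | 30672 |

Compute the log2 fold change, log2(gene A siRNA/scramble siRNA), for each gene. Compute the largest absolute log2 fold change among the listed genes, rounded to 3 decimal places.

log2(6873/479.0) = 3.843  (gene F)
log2(986.8/2436) = -1.304  (gene D)
log2(13834/2570) = 2.428  (gene E)
log2(91.41/318.1) = -1.799  (gene H)
log2(8356/1176) = 2.829  (gene G)
log2(30672/21789) = 0.493  (gene C)
The largest magnitude belongs to gene F.

3.843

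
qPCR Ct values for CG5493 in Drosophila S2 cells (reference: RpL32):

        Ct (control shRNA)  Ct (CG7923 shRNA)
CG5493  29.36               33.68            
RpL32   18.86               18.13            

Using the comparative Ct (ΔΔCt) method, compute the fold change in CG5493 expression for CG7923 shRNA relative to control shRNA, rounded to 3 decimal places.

0.030

ΔCt(control shRNA) = 29.360 − 18.860 = 10.500
ΔCt(CG7923 shRNA) = 33.680 − 18.130 = 15.550
ΔΔCt = 15.550 − 10.500 = 5.050
Fold change = 2^(−5.050) = 0.0302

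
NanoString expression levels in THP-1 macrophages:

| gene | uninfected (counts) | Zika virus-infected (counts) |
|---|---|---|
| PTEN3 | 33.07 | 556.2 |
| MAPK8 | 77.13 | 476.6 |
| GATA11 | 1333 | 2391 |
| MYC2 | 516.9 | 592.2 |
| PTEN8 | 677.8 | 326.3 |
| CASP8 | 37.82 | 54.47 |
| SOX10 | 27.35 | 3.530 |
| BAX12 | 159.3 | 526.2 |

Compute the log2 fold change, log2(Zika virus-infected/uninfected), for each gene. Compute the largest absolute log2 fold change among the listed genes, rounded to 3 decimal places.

log2(556.2/33.07) = 4.072  (PTEN3)
log2(476.6/77.13) = 2.627  (MAPK8)
log2(2391/1333) = 0.843  (GATA11)
log2(592.2/516.9) = 0.196  (MYC2)
log2(326.3/677.8) = -1.055  (PTEN8)
log2(54.47/37.82) = 0.526  (CASP8)
log2(3.530/27.35) = -2.954  (SOX10)
log2(526.2/159.3) = 1.724  (BAX12)
The largest magnitude belongs to PTEN3.

4.072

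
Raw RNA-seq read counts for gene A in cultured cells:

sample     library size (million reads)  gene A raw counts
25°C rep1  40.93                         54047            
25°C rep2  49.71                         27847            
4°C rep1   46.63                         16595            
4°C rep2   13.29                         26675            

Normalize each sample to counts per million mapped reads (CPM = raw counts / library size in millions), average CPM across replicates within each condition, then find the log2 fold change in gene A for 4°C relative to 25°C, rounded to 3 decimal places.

0.329

CPM(25°C rep1) = 54047 / 40.93 = 1320.4740
CPM(25°C rep2) = 27847 / 49.71 = 560.1891
CPM(4°C rep1) = 16595 / 46.63 = 355.8868
CPM(4°C rep2) = 26675 / 13.29 = 2007.1482
mean CPM(25°C) = 940.3315; mean CPM(4°C) = 1181.5175
Fold change = 1181.5175 / 940.3315 = 1.25649
log2(1.25649) = 0.3294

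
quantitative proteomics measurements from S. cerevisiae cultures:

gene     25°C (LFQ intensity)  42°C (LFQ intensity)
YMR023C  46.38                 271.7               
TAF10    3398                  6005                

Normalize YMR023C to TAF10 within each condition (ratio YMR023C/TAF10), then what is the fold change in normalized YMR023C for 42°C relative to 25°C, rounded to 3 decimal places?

3.315

YMR023C/TAF10 (25°C) = 46.38 / 3398 = 0.013649
YMR023C/TAF10 (42°C) = 271.7 / 6005 = 0.045246
Fold change = 0.045246 / 0.013649 = 3.3149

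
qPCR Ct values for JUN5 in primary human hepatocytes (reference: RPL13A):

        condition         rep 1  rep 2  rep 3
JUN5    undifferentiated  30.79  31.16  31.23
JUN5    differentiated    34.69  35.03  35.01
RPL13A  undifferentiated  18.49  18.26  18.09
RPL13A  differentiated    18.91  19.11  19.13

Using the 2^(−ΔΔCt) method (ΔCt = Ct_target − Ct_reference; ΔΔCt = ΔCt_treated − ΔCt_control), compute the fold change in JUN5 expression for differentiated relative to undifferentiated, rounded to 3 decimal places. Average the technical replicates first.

Mean Ct: JUN5 undifferentiated 31.060; JUN5 differentiated 34.910; RPL13A undifferentiated 18.280; RPL13A differentiated 19.050
ΔCt(undifferentiated) = 31.060 − 18.280 = 12.780
ΔCt(differentiated) = 34.910 − 19.050 = 15.860
ΔΔCt = 15.860 − 12.780 = 3.080
Fold change = 2^(−3.080) = 0.1183

0.118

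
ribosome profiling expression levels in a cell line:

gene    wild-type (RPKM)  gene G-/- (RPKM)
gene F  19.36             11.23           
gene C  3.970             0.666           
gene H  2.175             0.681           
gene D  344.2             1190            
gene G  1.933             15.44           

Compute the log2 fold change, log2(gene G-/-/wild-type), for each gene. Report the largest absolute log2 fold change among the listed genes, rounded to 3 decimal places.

log2(11.23/19.36) = -0.786  (gene F)
log2(0.666/3.970) = -2.576  (gene C)
log2(0.681/2.175) = -1.675  (gene H)
log2(1190/344.2) = 1.790  (gene D)
log2(15.44/1.933) = 2.998  (gene G)
The largest magnitude belongs to gene G.

2.998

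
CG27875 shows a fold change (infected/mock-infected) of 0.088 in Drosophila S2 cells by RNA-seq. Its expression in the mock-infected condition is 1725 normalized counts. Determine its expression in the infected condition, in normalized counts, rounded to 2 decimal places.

151.80

infected expression = 1725 × 0.088 = 151.80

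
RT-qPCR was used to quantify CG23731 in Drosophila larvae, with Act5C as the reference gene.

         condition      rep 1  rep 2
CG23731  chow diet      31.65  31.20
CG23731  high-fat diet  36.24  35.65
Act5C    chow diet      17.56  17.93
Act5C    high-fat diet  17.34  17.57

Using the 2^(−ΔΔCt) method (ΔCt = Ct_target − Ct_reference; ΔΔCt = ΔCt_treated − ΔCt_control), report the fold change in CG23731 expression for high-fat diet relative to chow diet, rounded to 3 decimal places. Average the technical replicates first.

Mean Ct: CG23731 chow diet 31.425; CG23731 high-fat diet 35.945; Act5C chow diet 17.745; Act5C high-fat diet 17.455
ΔCt(chow diet) = 31.425 − 17.745 = 13.680
ΔCt(high-fat diet) = 35.945 − 17.455 = 18.490
ΔΔCt = 18.490 − 13.680 = 4.810
Fold change = 2^(−4.810) = 0.0356

0.036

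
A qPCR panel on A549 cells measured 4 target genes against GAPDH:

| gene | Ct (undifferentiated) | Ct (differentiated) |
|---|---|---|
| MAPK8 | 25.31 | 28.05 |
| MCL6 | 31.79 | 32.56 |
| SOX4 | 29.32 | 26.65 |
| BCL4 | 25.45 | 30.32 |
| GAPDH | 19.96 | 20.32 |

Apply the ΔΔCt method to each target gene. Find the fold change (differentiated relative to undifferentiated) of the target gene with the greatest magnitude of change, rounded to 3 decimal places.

0.044

MAPK8: ΔΔCt = (28.05−20.32) − (25.31−19.96) = 7.73 − 5.35 = 2.38; fold change = 2^-2.38 = 0.192
MCL6: ΔΔCt = (32.56−20.32) − (31.79−19.96) = 12.24 − 11.83 = 0.41; fold change = 2^-0.41 = 0.753
SOX4: ΔΔCt = (26.65−20.32) − (29.32−19.96) = 6.33 − 9.36 = -3.03; fold change = 2^3.03 = 8.168
BCL4: ΔΔCt = (30.32−20.32) − (25.45−19.96) = 10.00 − 5.49 = 4.51; fold change = 2^-4.51 = 0.044
BCL4 has the largest |ΔΔCt| = 4.51.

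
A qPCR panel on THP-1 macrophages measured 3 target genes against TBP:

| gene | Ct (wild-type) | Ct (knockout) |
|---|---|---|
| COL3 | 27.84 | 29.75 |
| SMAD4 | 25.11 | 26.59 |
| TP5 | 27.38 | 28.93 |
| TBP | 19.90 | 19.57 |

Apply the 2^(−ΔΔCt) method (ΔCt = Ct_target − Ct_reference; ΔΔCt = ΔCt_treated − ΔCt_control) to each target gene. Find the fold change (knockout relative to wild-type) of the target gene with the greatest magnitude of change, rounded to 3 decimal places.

0.212

COL3: ΔΔCt = (29.75−19.57) − (27.84−19.90) = 10.18 − 7.94 = 2.24; fold change = 2^-2.24 = 0.212
SMAD4: ΔΔCt = (26.59−19.57) − (25.11−19.90) = 7.02 − 5.21 = 1.81; fold change = 2^-1.81 = 0.285
TP5: ΔΔCt = (28.93−19.57) − (27.38−19.90) = 9.36 − 7.48 = 1.88; fold change = 2^-1.88 = 0.272
COL3 has the largest |ΔΔCt| = 2.24.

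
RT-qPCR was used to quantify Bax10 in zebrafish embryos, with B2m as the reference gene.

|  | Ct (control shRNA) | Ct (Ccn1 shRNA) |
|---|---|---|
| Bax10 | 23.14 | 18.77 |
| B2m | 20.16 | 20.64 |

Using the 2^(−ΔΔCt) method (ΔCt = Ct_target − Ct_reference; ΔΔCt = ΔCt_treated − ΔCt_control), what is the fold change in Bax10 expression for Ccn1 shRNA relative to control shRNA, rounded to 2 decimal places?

28.84

ΔCt(control shRNA) = 23.140 − 20.160 = 2.980
ΔCt(Ccn1 shRNA) = 18.770 − 20.640 = -1.870
ΔΔCt = -1.870 − 2.980 = -4.850
Fold change = 2^(−(-4.850)) = 2^4.850 = 28.840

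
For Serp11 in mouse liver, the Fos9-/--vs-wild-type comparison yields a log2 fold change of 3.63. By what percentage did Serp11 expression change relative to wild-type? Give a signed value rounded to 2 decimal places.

Fold change = 2^(3.63) = 12.3805
Percent change = (FC − 1) × 100% = (12.3805 − 1) × 100 = 1138.05%

1138.05%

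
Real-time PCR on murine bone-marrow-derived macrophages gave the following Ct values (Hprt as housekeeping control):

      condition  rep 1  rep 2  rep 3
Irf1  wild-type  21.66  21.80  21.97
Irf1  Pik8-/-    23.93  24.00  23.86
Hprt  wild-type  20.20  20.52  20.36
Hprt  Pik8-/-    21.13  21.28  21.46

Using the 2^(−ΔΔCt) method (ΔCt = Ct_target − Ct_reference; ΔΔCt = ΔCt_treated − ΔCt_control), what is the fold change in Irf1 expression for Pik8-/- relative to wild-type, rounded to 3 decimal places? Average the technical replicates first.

Mean Ct: Irf1 wild-type 21.810; Irf1 Pik8-/- 23.930; Hprt wild-type 20.360; Hprt Pik8-/- 21.290
ΔCt(wild-type) = 21.810 − 20.360 = 1.450
ΔCt(Pik8-/-) = 23.930 − 21.290 = 2.640
ΔΔCt = 2.640 − 1.450 = 1.190
Fold change = 2^(−1.190) = 0.4383

0.438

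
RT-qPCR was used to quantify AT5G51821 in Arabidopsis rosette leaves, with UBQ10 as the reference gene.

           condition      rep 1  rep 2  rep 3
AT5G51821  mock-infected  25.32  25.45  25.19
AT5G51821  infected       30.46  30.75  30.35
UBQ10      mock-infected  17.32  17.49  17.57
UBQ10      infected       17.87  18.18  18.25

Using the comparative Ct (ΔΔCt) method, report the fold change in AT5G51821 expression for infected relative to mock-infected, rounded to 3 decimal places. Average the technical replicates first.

Mean Ct: AT5G51821 mock-infected 25.320; AT5G51821 infected 30.520; UBQ10 mock-infected 17.460; UBQ10 infected 18.100
ΔCt(mock-infected) = 25.320 − 17.460 = 7.860
ΔCt(infected) = 30.520 − 18.100 = 12.420
ΔΔCt = 12.420 − 7.860 = 4.560
Fold change = 2^(−4.560) = 0.0424

0.042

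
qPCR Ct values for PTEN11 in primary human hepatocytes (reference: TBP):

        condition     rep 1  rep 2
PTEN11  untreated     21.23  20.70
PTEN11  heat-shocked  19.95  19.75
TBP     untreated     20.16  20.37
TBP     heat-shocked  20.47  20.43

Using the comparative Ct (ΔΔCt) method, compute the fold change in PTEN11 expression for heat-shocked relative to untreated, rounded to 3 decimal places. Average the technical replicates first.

Mean Ct: PTEN11 untreated 20.965; PTEN11 heat-shocked 19.850; TBP untreated 20.265; TBP heat-shocked 20.450
ΔCt(untreated) = 20.965 − 20.265 = 0.700
ΔCt(heat-shocked) = 19.850 − 20.450 = -0.600
ΔΔCt = -0.600 − 0.700 = -1.300
Fold change = 2^(−(-1.300)) = 2^1.300 = 2.4623

2.462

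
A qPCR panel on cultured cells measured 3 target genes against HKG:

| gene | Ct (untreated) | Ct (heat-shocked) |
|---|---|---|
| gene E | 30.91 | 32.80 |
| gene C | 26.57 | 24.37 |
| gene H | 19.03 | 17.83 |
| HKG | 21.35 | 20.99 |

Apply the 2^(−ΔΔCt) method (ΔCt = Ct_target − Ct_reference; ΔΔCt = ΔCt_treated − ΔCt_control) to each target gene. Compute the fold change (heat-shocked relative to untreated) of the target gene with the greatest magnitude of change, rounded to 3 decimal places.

0.210

gene E: ΔΔCt = (32.80−20.99) − (30.91−21.35) = 11.81 − 9.56 = 2.25; fold change = 2^-2.25 = 0.210
gene C: ΔΔCt = (24.37−20.99) − (26.57−21.35) = 3.38 − 5.22 = -1.84; fold change = 2^1.84 = 3.580
gene H: ΔΔCt = (17.83−20.99) − (19.03−21.35) = -3.16 − (-2.32) = -0.84; fold change = 2^0.84 = 1.790
gene E has the largest |ΔΔCt| = 2.25.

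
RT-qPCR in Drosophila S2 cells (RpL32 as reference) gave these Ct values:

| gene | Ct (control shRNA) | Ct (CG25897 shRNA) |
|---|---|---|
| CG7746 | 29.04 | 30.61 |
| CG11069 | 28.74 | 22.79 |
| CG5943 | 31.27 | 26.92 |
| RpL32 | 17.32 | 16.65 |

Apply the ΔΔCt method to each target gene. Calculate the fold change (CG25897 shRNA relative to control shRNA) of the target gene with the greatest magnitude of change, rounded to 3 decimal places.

38.854

CG7746: ΔΔCt = (30.61−16.65) − (29.04−17.32) = 13.96 − 11.72 = 2.24; fold change = 2^-2.24 = 0.212
CG11069: ΔΔCt = (22.79−16.65) − (28.74−17.32) = 6.14 − 11.42 = -5.28; fold change = 2^5.28 = 38.854
CG5943: ΔΔCt = (26.92−16.65) − (31.27−17.32) = 10.27 − 13.95 = -3.68; fold change = 2^3.68 = 12.817
CG11069 has the largest |ΔΔCt| = 5.28.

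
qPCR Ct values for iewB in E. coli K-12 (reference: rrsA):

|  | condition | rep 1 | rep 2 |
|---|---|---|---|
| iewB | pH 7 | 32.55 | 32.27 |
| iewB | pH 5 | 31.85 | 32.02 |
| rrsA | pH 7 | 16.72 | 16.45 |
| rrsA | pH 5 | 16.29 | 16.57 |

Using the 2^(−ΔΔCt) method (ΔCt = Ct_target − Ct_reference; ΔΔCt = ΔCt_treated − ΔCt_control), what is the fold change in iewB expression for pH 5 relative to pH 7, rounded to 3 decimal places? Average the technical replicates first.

1.248

Mean Ct: iewB pH 7 32.410; iewB pH 5 31.935; rrsA pH 7 16.585; rrsA pH 5 16.430
ΔCt(pH 7) = 32.410 − 16.585 = 15.825
ΔCt(pH 5) = 31.935 − 16.430 = 15.505
ΔΔCt = 15.505 − 15.825 = -0.320
Fold change = 2^(−(-0.320)) = 2^0.320 = 1.2483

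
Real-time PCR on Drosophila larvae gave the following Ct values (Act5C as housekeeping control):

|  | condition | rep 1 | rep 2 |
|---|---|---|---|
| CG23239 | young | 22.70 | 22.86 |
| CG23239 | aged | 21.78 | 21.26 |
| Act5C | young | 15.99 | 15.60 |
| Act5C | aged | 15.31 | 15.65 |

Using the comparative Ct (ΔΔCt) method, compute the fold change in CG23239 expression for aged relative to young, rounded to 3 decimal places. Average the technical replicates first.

Mean Ct: CG23239 young 22.780; CG23239 aged 21.520; Act5C young 15.795; Act5C aged 15.480
ΔCt(young) = 22.780 − 15.795 = 6.985
ΔCt(aged) = 21.520 − 15.480 = 6.040
ΔΔCt = 6.040 − 6.985 = -0.945
Fold change = 2^(−(-0.945)) = 2^0.945 = 1.9252

1.925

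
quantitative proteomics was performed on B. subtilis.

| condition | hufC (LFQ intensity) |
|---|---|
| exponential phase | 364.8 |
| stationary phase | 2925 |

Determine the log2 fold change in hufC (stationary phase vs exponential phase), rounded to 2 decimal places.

Fold change = 2925 / 364.8 = 8.0181
log2(8.0181) = 3.003

3.00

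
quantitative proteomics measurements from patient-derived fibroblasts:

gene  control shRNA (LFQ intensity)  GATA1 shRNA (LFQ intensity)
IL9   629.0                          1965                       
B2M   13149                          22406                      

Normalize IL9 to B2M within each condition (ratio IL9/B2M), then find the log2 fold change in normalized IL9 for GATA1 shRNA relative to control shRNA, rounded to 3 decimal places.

0.874

IL9/B2M (control shRNA) = 629.0 / 13149 = 0.047836
IL9/B2M (GATA1 shRNA) = 1965 / 22406 = 0.0877
Fold change = 0.0877 / 0.047836 = 1.8333
log2(1.8333) = 0.8745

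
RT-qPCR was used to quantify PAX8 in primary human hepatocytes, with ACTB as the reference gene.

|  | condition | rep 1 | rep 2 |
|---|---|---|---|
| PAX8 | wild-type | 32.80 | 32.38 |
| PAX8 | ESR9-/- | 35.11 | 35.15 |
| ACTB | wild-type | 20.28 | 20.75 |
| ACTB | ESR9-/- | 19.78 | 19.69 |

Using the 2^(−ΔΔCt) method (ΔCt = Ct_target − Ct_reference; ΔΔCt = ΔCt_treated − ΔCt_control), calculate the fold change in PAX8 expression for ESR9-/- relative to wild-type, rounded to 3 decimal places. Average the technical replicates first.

0.100

Mean Ct: PAX8 wild-type 32.590; PAX8 ESR9-/- 35.130; ACTB wild-type 20.515; ACTB ESR9-/- 19.735
ΔCt(wild-type) = 32.590 − 20.515 = 12.075
ΔCt(ESR9-/-) = 35.130 − 19.735 = 15.395
ΔΔCt = 15.395 − 12.075 = 3.320
Fold change = 2^(−3.320) = 0.1001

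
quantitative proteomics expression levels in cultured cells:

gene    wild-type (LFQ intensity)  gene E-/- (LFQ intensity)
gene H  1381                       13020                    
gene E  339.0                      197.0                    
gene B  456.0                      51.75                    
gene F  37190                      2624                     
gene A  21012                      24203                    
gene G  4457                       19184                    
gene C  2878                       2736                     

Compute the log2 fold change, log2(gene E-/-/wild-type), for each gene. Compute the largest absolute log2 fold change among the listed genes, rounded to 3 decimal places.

log2(13020/1381) = 3.237  (gene H)
log2(197.0/339.0) = -0.783  (gene E)
log2(51.75/456.0) = -3.139  (gene B)
log2(2624/37190) = -3.825  (gene F)
log2(24203/21012) = 0.204  (gene A)
log2(19184/4457) = 2.106  (gene G)
log2(2736/2878) = -0.073  (gene C)
The largest magnitude belongs to gene F.

3.825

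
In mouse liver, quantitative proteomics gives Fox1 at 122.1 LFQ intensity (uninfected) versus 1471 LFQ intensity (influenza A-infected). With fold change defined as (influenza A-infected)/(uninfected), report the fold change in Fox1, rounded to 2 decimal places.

Fold change = 1471 / 122.1 = 12.048
Fox1 is upregulated.

12.05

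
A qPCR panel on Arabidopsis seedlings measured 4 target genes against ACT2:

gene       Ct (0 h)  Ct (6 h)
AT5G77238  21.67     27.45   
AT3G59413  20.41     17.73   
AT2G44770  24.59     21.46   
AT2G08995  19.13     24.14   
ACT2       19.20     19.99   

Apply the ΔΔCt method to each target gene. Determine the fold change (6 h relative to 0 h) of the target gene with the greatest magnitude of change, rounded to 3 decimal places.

AT5G77238: ΔΔCt = (27.45−19.99) − (21.67−19.20) = 7.46 − 2.47 = 4.99; fold change = 2^-4.99 = 0.031
AT3G59413: ΔΔCt = (17.73−19.99) − (20.41−19.20) = -2.26 − 1.21 = -3.47; fold change = 2^3.47 = 11.081
AT2G44770: ΔΔCt = (21.46−19.99) − (24.59−19.20) = 1.47 − 5.39 = -3.92; fold change = 2^3.92 = 15.137
AT2G08995: ΔΔCt = (24.14−19.99) − (19.13−19.20) = 4.15 − (-0.07) = 4.22; fold change = 2^-4.22 = 0.054
AT5G77238 has the largest |ΔΔCt| = 4.99.

0.031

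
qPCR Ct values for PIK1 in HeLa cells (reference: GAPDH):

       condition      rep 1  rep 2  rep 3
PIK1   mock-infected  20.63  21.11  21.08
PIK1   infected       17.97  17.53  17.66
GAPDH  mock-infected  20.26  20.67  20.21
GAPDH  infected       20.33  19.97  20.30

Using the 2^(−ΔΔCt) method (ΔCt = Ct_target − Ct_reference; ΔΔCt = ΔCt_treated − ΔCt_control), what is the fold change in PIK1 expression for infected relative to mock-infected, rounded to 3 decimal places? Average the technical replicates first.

8.225

Mean Ct: PIK1 mock-infected 20.940; PIK1 infected 17.720; GAPDH mock-infected 20.380; GAPDH infected 20.200
ΔCt(mock-infected) = 20.940 − 20.380 = 0.560
ΔCt(infected) = 17.720 − 20.200 = -2.480
ΔΔCt = -2.480 − 0.560 = -3.040
Fold change = 2^(−(-3.040)) = 2^3.040 = 8.2249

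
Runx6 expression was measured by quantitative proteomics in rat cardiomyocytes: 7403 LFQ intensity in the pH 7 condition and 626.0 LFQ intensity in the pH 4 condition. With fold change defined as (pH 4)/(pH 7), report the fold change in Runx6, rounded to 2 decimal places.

0.08

Fold change = 626.0 / 7403 = 0.085
Runx6 is downregulated.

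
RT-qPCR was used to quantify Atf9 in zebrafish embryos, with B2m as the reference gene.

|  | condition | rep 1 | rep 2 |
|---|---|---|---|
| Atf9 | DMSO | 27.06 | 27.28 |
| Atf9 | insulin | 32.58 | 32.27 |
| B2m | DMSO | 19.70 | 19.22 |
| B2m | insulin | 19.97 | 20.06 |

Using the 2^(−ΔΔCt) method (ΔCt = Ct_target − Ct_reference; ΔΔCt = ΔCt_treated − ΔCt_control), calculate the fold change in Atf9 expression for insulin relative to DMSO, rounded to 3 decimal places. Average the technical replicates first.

Mean Ct: Atf9 DMSO 27.170; Atf9 insulin 32.425; B2m DMSO 19.460; B2m insulin 20.015
ΔCt(DMSO) = 27.170 − 19.460 = 7.710
ΔCt(insulin) = 32.425 − 20.015 = 12.410
ΔΔCt = 12.410 − 7.710 = 4.700
Fold change = 2^(−4.700) = 0.0385

0.038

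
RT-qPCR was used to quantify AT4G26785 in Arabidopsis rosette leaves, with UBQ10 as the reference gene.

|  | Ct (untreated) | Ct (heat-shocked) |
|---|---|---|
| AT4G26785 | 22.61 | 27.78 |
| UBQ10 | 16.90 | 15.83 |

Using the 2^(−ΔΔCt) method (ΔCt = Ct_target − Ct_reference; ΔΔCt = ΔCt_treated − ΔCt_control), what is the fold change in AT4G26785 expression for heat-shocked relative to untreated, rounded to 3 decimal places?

0.013

ΔCt(untreated) = 22.610 − 16.900 = 5.710
ΔCt(heat-shocked) = 27.780 − 15.830 = 11.950
ΔΔCt = 11.950 − 5.710 = 6.240
Fold change = 2^(−6.240) = 0.0132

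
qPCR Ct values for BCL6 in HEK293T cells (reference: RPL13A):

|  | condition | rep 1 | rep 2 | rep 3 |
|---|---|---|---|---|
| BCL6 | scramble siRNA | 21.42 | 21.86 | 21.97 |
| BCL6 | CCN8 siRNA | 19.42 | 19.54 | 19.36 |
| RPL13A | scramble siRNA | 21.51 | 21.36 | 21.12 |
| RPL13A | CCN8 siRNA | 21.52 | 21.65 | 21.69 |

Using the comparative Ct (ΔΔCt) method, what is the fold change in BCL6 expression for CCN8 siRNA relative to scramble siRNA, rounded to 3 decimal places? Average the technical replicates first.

Mean Ct: BCL6 scramble siRNA 21.750; BCL6 CCN8 siRNA 19.440; RPL13A scramble siRNA 21.330; RPL13A CCN8 siRNA 21.620
ΔCt(scramble siRNA) = 21.750 − 21.330 = 0.420
ΔCt(CCN8 siRNA) = 19.440 − 21.620 = -2.180
ΔΔCt = -2.180 − 0.420 = -2.600
Fold change = 2^(−(-2.600)) = 2^2.600 = 6.0629

6.063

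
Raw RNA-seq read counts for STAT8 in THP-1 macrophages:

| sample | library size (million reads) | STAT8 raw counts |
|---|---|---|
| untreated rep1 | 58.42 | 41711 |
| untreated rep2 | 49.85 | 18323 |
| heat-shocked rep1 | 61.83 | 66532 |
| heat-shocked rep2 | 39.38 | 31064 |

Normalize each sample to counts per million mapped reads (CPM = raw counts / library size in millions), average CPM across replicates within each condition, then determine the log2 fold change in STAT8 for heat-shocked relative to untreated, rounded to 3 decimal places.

0.786

CPM(untreated rep1) = 41711 / 58.42 = 713.9849
CPM(untreated rep2) = 18323 / 49.85 = 367.5627
CPM(heat-shocked rep1) = 66532 / 61.83 = 1076.0472
CPM(heat-shocked rep2) = 31064 / 39.38 = 788.8268
mean CPM(untreated) = 540.7738; mean CPM(heat-shocked) = 932.4370
Fold change = 932.4370 / 540.7738 = 1.72426
log2(1.72426) = 0.7860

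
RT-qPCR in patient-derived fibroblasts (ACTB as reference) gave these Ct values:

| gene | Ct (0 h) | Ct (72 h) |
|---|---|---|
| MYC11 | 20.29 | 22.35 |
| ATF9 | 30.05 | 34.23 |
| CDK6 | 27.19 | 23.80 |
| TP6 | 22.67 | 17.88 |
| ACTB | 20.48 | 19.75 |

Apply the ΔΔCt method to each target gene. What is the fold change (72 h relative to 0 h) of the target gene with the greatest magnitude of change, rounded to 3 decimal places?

MYC11: ΔΔCt = (22.35−19.75) − (20.29−20.48) = 2.60 − (-0.19) = 2.79; fold change = 2^-2.79 = 0.145
ATF9: ΔΔCt = (34.23−19.75) − (30.05−20.48) = 14.48 − 9.57 = 4.91; fold change = 2^-4.91 = 0.033
CDK6: ΔΔCt = (23.80−19.75) − (27.19−20.48) = 4.05 − 6.71 = -2.66; fold change = 2^2.66 = 6.320
TP6: ΔΔCt = (17.88−19.75) − (22.67−20.48) = -1.87 − 2.19 = -4.06; fold change = 2^4.06 = 16.679
ATF9 has the largest |ΔΔCt| = 4.91.

0.033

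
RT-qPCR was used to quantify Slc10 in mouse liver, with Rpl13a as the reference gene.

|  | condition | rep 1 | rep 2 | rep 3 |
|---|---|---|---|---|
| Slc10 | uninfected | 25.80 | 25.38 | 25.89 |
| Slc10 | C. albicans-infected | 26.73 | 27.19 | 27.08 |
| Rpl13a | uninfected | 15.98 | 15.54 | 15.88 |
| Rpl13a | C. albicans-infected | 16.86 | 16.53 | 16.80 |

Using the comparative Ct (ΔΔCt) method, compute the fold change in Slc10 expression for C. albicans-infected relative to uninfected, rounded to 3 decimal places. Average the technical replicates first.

Mean Ct: Slc10 uninfected 25.690; Slc10 C. albicans-infected 27.000; Rpl13a uninfected 15.800; Rpl13a C. albicans-infected 16.730
ΔCt(uninfected) = 25.690 − 15.800 = 9.890
ΔCt(C. albicans-infected) = 27.000 − 16.730 = 10.270
ΔΔCt = 10.270 − 9.890 = 0.380
Fold change = 2^(−0.380) = 0.7684

0.768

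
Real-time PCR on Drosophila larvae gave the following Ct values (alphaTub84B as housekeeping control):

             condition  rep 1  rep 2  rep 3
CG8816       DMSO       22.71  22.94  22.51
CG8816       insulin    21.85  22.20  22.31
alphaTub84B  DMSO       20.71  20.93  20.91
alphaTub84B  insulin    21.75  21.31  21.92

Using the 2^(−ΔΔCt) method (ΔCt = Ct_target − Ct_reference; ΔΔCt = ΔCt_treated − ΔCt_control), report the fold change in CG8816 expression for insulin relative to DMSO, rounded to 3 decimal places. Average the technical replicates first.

2.657

Mean Ct: CG8816 DMSO 22.720; CG8816 insulin 22.120; alphaTub84B DMSO 20.850; alphaTub84B insulin 21.660
ΔCt(DMSO) = 22.720 − 20.850 = 1.870
ΔCt(insulin) = 22.120 − 21.660 = 0.460
ΔΔCt = 0.460 − 1.870 = -1.410
Fold change = 2^(−(-1.410)) = 2^1.410 = 2.6574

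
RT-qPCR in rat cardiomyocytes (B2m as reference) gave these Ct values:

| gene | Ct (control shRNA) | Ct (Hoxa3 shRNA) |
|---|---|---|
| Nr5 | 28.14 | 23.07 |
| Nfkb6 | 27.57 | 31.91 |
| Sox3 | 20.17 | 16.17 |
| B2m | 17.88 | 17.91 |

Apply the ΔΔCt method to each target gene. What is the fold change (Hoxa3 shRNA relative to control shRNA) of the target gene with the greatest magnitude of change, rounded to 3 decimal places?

Nr5: ΔΔCt = (23.07−17.91) − (28.14−17.88) = 5.16 − 10.26 = -5.10; fold change = 2^5.10 = 34.297
Nfkb6: ΔΔCt = (31.91−17.91) − (27.57−17.88) = 14.00 − 9.69 = 4.31; fold change = 2^-4.31 = 0.050
Sox3: ΔΔCt = (16.17−17.91) − (20.17−17.88) = -1.74 − 2.29 = -4.03; fold change = 2^4.03 = 16.336
Nr5 has the largest |ΔΔCt| = 5.10.

34.297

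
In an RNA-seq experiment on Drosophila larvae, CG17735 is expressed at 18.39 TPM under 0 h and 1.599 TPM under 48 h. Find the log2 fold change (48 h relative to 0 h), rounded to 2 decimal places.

Fold change = 1.599 / 18.39 = 0.0869
log2(0.0869) = -3.524

-3.52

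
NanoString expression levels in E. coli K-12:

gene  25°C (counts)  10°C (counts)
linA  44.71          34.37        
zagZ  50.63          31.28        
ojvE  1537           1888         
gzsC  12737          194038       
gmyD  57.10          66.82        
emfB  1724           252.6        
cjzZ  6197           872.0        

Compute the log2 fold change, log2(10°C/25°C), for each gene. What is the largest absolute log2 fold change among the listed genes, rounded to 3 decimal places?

3.929

log2(34.37/44.71) = -0.379  (linA)
log2(31.28/50.63) = -0.695  (zagZ)
log2(1888/1537) = 0.297  (ojvE)
log2(194038/12737) = 3.929  (gzsC)
log2(66.82/57.10) = 0.227  (gmyD)
log2(252.6/1724) = -2.771  (emfB)
log2(872.0/6197) = -2.829  (cjzZ)
The largest magnitude belongs to gzsC.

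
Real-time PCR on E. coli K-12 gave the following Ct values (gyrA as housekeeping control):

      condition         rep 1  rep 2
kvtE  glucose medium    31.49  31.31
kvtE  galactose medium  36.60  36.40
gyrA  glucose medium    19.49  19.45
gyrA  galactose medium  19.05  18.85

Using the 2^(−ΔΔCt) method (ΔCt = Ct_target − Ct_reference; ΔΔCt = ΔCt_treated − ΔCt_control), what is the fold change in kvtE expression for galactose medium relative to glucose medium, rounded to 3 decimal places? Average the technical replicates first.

0.020

Mean Ct: kvtE glucose medium 31.400; kvtE galactose medium 36.500; gyrA glucose medium 19.470; gyrA galactose medium 18.950
ΔCt(glucose medium) = 31.400 − 19.470 = 11.930
ΔCt(galactose medium) = 36.500 − 18.950 = 17.550
ΔΔCt = 17.550 − 11.930 = 5.620
Fold change = 2^(−5.620) = 0.0203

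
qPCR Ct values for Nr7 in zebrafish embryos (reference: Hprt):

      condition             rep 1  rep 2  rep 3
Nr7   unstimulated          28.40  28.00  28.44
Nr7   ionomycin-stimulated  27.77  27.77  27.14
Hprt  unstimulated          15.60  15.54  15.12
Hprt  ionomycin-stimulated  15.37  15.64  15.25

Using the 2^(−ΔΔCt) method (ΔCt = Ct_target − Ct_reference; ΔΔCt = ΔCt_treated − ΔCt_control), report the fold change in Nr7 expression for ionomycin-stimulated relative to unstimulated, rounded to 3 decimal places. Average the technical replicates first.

1.647

Mean Ct: Nr7 unstimulated 28.280; Nr7 ionomycin-stimulated 27.560; Hprt unstimulated 15.420; Hprt ionomycin-stimulated 15.420
ΔCt(unstimulated) = 28.280 − 15.420 = 12.860
ΔCt(ionomycin-stimulated) = 27.560 − 15.420 = 12.140
ΔΔCt = 12.140 − 12.860 = -0.720
Fold change = 2^(−(-0.720)) = 2^0.720 = 1.6472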